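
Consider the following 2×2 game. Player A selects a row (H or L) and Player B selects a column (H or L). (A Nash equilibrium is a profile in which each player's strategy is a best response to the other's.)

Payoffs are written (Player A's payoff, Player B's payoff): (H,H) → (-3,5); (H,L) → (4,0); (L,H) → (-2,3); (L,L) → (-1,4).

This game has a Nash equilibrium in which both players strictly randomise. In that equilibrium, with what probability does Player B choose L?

1/6

Let q be the probability that Player B plays H. In a completely mixed equilibrium, Player A must be indifferent between H and L.
Player A's expected payoff from H is −3q + 4(1−q); from L it is −2q − (1−q).
Setting these equal: −7q + 4 = −q − 1, so q = 5/6.
Therefore Player B plays L with probability 1 − 5/6 = 1/6.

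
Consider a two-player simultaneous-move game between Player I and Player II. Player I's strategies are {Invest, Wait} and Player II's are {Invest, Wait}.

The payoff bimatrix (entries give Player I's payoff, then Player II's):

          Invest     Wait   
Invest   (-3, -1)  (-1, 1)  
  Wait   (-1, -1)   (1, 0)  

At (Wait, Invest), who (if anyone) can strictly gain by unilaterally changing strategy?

Player I at (Wait, Invest) earns -1; deviating to Invest yields -3 — not better.
Player II earns -1; deviating to Wait yields 0 — a strict improvement.
Only Player II has a strictly profitable deviation.

Player II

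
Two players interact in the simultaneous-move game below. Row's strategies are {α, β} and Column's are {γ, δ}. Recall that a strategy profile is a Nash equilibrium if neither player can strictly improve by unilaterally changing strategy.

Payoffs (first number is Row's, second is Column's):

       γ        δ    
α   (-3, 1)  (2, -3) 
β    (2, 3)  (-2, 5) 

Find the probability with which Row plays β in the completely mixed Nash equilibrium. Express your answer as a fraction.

Let p be the probability that Row plays α. In a completely mixed equilibrium, Column must be indifferent between γ and δ.
Column's expected payoff from γ is p + 3(1−p); from δ it is −3p + 5(1−p).
Setting these equal: −2p + 3 = −8p + 5, so p = 1/3.
Therefore Row plays β with probability 1 − 1/3 = 2/3.

2/3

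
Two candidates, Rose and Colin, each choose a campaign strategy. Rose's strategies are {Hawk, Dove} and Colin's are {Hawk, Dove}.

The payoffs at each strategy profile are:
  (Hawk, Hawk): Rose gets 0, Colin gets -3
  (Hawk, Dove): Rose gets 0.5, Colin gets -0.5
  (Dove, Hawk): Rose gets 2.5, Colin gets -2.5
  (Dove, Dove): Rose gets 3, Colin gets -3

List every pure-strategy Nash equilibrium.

(Hawk, Hawk): Rose prefers Dove (2.5 > 0); Colin prefers Dove (-0.5 > -3) — not an equilibrium.
(Hawk, Dove): Rose prefers Dove (3 > 0.5) — not an equilibrium.
(Dove, Hawk): Rose gets 2.5 ≥ 0 from Hawk, and Colin gets -2.5 ≥ -3 from Dove — Nash equilibrium.
(Dove, Dove): Colin prefers Hawk (-2.5 > -3) — not an equilibrium.

(Dove, Hawk)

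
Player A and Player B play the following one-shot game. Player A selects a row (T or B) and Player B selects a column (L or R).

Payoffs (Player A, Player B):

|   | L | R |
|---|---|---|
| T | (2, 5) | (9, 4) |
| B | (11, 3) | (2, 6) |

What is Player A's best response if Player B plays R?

Against R, Player A earns 9 from T and 2 from B.
So T is the best response.

T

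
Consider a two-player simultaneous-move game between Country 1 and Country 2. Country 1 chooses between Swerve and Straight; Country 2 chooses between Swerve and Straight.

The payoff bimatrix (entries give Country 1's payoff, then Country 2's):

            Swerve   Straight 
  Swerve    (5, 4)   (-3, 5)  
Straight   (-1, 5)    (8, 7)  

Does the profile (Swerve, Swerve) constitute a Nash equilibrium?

No

At (Swerve, Swerve), Country 1 earns 5; switching to Straight would give -1, so Country 1 has no profitable deviation.
Country 2 earns 4; switching to Straight would give 5, so Country 2 would deviate.
Since at least one player can profitably deviate, this is not a Nash equilibrium.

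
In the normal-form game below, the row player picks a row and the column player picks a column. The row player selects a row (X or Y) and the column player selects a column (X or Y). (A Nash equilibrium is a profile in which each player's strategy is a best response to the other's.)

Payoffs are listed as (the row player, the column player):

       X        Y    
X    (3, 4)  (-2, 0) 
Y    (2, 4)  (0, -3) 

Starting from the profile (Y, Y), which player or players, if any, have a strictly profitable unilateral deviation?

The column player

The row player at (Y, Y) earns 0; deviating to X yields -2 — not better.
The column player earns -3; deviating to X yields 4 — a strict improvement.
Only the column player has a strictly profitable deviation.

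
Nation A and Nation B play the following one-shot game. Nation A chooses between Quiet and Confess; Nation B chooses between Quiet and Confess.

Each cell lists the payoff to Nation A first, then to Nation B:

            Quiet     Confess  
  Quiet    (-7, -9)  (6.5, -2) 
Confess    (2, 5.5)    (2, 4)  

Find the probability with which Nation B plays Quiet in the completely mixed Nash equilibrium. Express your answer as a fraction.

1/3

Let c be the probability that Nation B plays Quiet. In a completely mixed equilibrium, Nation A must be indifferent between Quiet and Confess.
Nation A's expected payoff from Quiet is −7c + 6.5(1−c); from Confess it is 2c + 2(1−c).
Setting these equal: −13.5c + 6.5 = 2, so c = 1/3.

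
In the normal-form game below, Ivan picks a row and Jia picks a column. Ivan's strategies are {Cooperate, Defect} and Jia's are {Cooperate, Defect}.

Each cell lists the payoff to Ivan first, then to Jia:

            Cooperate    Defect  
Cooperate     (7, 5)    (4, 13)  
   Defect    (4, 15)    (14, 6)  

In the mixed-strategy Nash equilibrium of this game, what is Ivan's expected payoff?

First find q, the probability Jia plays Cooperate, from Ivan's indifference between Cooperate and Defect: 7q + 4(1−q) = 4q + 14(1−q), giving q = 10/13.
Since Ivan is indifferent in equilibrium, Ivan's expected payoff equals the payoff from either row against (10/13, 3/13). Using Cooperate: 7(10/13) + 4(3/13) = 82/13.

82/13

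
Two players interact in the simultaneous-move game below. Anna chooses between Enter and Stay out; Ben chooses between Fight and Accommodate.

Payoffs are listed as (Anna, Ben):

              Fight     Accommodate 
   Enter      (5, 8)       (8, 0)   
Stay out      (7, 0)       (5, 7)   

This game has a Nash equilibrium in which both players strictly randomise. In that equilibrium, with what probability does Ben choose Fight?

3/5

Let q be the probability that Ben plays Fight. In a completely mixed equilibrium, Anna must be indifferent between Enter and Stay out.
Anna's expected payoff from Enter is 5q + 8(1−q); from Stay out it is 7q + 5(1−q).
Setting these equal: −3q + 8 = 2q + 5, so q = 3/5.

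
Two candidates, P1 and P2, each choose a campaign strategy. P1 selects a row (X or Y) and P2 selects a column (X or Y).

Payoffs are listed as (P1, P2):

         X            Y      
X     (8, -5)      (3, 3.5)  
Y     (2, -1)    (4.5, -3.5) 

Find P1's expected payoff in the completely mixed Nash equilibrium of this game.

First find q, the probability P2 plays X, from P1's indifference between X and Y: 8q + 3(1−q) = 2q + 4.5(1−q), giving q = 1/5.
Since P1 is indifferent in equilibrium, P1's expected payoff equals the payoff from either row against (1/5, 4/5). Using X: 8(1/5) + 3(4/5) = 4.

4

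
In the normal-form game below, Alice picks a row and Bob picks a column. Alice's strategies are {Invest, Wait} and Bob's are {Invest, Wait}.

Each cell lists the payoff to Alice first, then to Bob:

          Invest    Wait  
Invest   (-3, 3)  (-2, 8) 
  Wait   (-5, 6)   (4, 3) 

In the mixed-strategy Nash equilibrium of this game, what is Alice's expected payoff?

-11/4

First find y, the probability Bob plays Invest, from Alice's indifference between Invest and Wait: −3y − 2(1−y) = −5y + 4(1−y), giving y = 3/4.
Since Alice is indifferent in equilibrium, Alice's expected payoff equals the payoff from either row against (3/4, 1/4). Using Invest: −3(3/4) − 2(1/4) = -11/4.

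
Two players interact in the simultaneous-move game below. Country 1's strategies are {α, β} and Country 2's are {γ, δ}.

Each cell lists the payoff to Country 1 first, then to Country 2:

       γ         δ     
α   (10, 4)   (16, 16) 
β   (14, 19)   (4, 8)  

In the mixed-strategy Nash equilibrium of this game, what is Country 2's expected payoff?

272/23

First find x, the probability Country 1 plays α, from Country 2's indifference between γ and δ: 4x + 19(1−x) = 16x + 8(1−x), giving x = 11/23.
Since Country 2 is indifferent in equilibrium, Country 2's expected payoff equals the payoff from either column against (11/23, 12/23). Using γ: 4(11/23) + 19(12/23) = 272/23.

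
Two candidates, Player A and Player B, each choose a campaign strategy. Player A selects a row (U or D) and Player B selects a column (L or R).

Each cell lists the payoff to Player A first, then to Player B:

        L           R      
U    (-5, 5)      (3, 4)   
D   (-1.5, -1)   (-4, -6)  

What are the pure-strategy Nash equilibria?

(D, L)

(U, L): Player A prefers D (-1.5 > -5) — not an equilibrium.
(U, R): Player B prefers L (5 > 4) — not an equilibrium.
(D, L): Player A gets -1.5 ≥ -5 from U, and Player B gets -1 ≥ -6 from R — Nash equilibrium.
(D, R): Player A prefers U (3 > -4); Player B prefers L (-1 > -6) — not an equilibrium.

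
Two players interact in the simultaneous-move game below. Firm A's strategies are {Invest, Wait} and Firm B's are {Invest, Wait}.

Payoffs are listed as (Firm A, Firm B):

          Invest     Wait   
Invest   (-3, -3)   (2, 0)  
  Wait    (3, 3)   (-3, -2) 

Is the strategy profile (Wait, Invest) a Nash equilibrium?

Yes

At (Wait, Invest), Firm A earns 3; switching to Invest would give -3, so Firm A has no profitable deviation.
Firm B earns 3; switching to Wait would give -2, so Firm B has no profitable deviation.
Neither player can gain by a unilateral deviation, so this profile is a Nash equilibrium.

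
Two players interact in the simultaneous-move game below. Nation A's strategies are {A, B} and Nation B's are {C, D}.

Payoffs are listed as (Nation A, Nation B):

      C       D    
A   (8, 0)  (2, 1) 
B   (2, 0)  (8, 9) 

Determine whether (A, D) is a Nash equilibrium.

No

At (A, D), Nation A earns 2; switching to B would give 8, so Nation A would deviate.
Nation B earns 1; switching to C would give 0, so Nation B has no profitable deviation.
Since at least one player can profitably deviate, this is not a Nash equilibrium.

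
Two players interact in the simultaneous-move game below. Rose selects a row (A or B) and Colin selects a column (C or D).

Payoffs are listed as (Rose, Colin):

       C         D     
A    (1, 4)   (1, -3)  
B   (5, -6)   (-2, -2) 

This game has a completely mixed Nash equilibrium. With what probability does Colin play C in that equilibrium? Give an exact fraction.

3/7

Let y be the probability that Colin plays C. In a completely mixed equilibrium, Rose must be indifferent between A and B.
Rose's expected payoff from A is y + (1−y); from B it is 5y − 2(1−y).
Setting these equal: 1 = 7y − 2, so y = 3/7.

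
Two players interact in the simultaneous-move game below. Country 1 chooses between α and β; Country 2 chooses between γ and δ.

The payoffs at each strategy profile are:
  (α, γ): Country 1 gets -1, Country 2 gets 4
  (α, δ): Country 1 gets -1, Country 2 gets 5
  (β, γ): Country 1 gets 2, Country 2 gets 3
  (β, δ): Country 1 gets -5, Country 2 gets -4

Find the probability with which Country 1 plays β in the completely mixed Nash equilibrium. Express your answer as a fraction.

1/8

Let p be the probability that Country 1 plays α. In a completely mixed equilibrium, Country 2 must be indifferent between γ and δ.
Country 2's expected payoff from γ is 4p + 3(1−p); from δ it is 5p − 4(1−p).
Setting these equal: p + 3 = 9p − 4, so p = 7/8.
Therefore Country 1 plays β with probability 1 − 7/8 = 1/8.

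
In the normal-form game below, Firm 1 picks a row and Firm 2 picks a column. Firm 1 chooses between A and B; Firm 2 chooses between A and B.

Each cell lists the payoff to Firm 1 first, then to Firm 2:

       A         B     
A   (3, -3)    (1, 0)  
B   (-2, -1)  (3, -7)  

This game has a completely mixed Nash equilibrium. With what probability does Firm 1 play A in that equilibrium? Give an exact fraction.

Let x be the probability that Firm 1 plays A. In a completely mixed equilibrium, Firm 2 must be indifferent between A and B.
Firm 2's expected payoff from A is −3x − (1−x); from B it is −7(1−x).
Setting these equal: −2x − 1 = 7x − 7, so x = 2/3.

2/3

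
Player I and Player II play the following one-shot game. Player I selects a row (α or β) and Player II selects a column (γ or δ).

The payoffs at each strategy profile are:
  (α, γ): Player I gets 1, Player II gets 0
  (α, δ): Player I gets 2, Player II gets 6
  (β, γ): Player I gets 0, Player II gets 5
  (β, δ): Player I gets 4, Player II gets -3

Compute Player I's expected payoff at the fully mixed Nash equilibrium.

4/3

First find y, the probability Player II plays γ, from Player I's indifference between α and β: y + 2(1−y) = 4(1−y), giving y = 2/3.
Since Player I is indifferent in equilibrium, Player I's expected payoff equals the payoff from either row against (2/3, 1/3). Using α: (2/3) + 2(1/3) = 4/3.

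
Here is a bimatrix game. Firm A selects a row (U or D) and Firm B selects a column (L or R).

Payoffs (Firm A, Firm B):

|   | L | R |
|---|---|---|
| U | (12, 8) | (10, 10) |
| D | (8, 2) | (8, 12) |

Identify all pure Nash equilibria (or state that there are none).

(U, L): Firm B prefers R (10 > 8) — not an equilibrium.
(U, R): Firm A gets 10 ≥ 8 from D, and Firm B gets 10 ≥ 8 from L — Nash equilibrium.
(D, L): Firm A prefers U (12 > 8); Firm B prefers R (12 > 2) — not an equilibrium.
(D, R): Firm A prefers U (10 > 8) — not an equilibrium.

(U, R)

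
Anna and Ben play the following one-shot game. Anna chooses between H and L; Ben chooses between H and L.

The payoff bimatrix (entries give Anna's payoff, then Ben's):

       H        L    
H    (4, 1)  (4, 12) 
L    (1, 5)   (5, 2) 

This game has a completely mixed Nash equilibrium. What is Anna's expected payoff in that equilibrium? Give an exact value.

4

First find y, the probability Ben plays H, from Anna's indifference between H and L: 4y + 4(1−y) = y + 5(1−y), giving y = 1/4.
Since Anna is indifferent in equilibrium, Anna's expected payoff equals the payoff from either row against (1/4, 3/4). Using H: 4(1/4) + 4(3/4) = 4.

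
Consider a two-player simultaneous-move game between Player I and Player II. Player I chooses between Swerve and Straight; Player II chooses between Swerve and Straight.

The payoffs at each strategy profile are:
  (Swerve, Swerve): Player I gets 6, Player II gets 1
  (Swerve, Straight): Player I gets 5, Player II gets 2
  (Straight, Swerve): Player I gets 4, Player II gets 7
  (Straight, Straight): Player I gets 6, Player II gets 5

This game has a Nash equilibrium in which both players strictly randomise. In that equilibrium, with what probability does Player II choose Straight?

Let q be the probability that Player II plays Swerve. In a completely mixed equilibrium, Player I must be indifferent between Swerve and Straight.
Player I's expected payoff from Swerve is 6q + 5(1−q); from Straight it is 4q + 6(1−q).
Setting these equal: q + 5 = −2q + 6, so q = 1/3.
Therefore Player II plays Straight with probability 1 − 1/3 = 2/3.

2/3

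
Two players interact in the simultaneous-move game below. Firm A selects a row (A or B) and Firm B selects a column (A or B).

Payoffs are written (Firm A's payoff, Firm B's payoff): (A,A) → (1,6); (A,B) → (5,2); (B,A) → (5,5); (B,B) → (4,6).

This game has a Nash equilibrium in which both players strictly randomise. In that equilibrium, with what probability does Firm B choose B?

Let y be the probability that Firm B plays A. In a completely mixed equilibrium, Firm A must be indifferent between A and B.
Firm A's expected payoff from A is y + 5(1−y); from B it is 5y + 4(1−y).
Setting these equal: −4y + 5 = y + 4, so y = 1/5.
Therefore Firm B plays B with probability 1 − 1/5 = 4/5.

4/5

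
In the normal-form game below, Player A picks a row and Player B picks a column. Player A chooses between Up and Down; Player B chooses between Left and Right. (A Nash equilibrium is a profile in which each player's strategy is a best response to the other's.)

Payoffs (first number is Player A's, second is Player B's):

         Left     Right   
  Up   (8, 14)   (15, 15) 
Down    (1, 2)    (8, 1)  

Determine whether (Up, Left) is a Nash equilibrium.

At (Up, Left), Player A earns 8; switching to Down would give 1, so Player A has no profitable deviation.
Player B earns 14; switching to Right would give 15, so Player B would deviate.
Since at least one player can profitably deviate, this is not a Nash equilibrium.

No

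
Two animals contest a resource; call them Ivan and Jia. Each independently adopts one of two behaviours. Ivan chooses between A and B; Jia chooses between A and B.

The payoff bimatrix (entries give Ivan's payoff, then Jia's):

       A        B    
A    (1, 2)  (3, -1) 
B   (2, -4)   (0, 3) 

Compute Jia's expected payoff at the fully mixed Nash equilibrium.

First find p, the probability Ivan plays A, from Jia's indifference between A and B: 2p − 4(1−p) = −p + 3(1−p), giving p = 7/10.
Since Jia is indifferent in equilibrium, Jia's expected payoff equals the payoff from either column against (7/10, 3/10). Using A: 2(7/10) − 4(3/10) = 1/5.

1/5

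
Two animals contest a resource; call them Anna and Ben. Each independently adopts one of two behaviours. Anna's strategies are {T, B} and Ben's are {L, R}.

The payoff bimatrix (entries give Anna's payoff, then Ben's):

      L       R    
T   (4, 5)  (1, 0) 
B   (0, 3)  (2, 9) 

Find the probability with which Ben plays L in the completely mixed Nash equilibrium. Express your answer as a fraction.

Let q be the probability that Ben plays L. In a completely mixed equilibrium, Anna must be indifferent between T and B.
Anna's expected payoff from T is 4q + (1−q); from B it is 2(1−q).
Setting these equal: 3q + 1 = −2q + 2, so q = 1/5.

1/5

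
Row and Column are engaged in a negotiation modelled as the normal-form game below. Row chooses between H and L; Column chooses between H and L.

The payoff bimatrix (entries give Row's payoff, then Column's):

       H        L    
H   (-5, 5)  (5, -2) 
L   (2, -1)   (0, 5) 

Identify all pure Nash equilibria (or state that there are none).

(H, H): Row prefers L (2 > -5) — not an equilibrium.
(H, L): Column prefers H (5 > -2) — not an equilibrium.
(L, H): Column prefers L (5 > -1) — not an equilibrium.
(L, L): Row prefers H (5 > 0) — not an equilibrium.

none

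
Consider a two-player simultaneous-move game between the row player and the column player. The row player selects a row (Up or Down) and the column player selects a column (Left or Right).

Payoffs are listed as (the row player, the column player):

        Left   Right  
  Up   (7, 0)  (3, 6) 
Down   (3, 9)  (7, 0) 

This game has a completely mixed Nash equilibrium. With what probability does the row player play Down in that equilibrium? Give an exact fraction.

2/5

Let p be the probability that the row player plays Up. In a completely mixed equilibrium, the column player must be indifferent between Left and Right.
The column player's expected payoff from Left is 9(1−p); from Right it is 6p.
Setting these equal: −9p + 9 = 6p, so p = 3/5.
Therefore the row player plays Down with probability 1 − 3/5 = 2/5.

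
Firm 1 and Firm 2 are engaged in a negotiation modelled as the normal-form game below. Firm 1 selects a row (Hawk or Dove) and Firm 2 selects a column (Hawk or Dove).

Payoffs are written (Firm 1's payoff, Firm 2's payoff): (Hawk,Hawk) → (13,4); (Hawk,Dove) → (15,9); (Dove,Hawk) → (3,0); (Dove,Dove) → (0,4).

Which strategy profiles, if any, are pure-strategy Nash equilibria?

(Hawk, Dove)

(Hawk, Hawk): Firm 2 prefers Dove (9 > 4) — not an equilibrium.
(Hawk, Dove): Firm 1 gets 15 ≥ 0 from Dove, and Firm 2 gets 9 ≥ 4 from Hawk — Nash equilibrium.
(Dove, Hawk): Firm 1 prefers Hawk (13 > 3); Firm 2 prefers Dove (4 > 0) — not an equilibrium.
(Dove, Dove): Firm 1 prefers Hawk (15 > 0) — not an equilibrium.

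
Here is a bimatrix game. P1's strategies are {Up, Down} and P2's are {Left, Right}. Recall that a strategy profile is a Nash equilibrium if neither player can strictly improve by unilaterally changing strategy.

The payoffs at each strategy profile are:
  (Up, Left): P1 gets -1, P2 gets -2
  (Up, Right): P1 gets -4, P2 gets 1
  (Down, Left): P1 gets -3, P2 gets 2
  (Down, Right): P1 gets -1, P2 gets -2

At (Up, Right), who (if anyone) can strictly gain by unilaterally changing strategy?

P1

P1 at (Up, Right) earns -4; deviating to Down yields -1 — a strict improvement.
P2 earns 1; deviating to Left yields -2 — not better.
Only P1 has a strictly profitable deviation.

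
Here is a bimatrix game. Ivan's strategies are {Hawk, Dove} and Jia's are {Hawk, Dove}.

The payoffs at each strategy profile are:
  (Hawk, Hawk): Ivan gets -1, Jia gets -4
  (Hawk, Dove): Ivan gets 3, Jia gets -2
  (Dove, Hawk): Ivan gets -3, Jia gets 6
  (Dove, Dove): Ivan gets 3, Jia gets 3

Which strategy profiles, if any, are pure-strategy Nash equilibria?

(Hawk, Dove)

(Hawk, Hawk): Jia prefers Dove (-2 > -4) — not an equilibrium.
(Hawk, Dove): Ivan gets 3 ≥ 3 from Dove, and Jia gets -2 ≥ -4 from Hawk — Nash equilibrium.
(Dove, Hawk): Ivan prefers Hawk (-1 > -3) — not an equilibrium.
(Dove, Dove): Jia prefers Hawk (6 > 3) — not an equilibrium.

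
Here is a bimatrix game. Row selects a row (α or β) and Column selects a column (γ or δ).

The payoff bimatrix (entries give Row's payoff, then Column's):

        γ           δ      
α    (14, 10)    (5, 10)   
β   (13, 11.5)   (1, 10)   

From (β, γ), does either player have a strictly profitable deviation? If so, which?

Row at (β, γ) earns 13; deviating to α yields 14 — a strict improvement.
Column earns 11.5; deviating to δ yields 10 — not better.
Only Row has a strictly profitable deviation.

Row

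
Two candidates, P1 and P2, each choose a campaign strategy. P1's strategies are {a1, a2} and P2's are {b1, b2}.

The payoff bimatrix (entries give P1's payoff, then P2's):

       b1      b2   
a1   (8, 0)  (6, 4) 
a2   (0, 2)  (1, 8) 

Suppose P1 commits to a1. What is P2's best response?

Against a1, P2 earns 0 from b1 and 4 from b2.
So b2 is the best response.

b2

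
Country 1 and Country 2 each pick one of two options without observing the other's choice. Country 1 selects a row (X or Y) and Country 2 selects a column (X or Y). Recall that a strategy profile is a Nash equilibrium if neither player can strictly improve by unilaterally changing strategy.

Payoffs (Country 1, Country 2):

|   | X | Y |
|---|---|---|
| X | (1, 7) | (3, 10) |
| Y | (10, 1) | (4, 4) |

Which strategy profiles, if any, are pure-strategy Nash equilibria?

(Y, Y)

(X, X): Country 1 prefers Y (10 > 1); Country 2 prefers Y (10 > 7) — not an equilibrium.
(X, Y): Country 1 prefers Y (4 > 3) — not an equilibrium.
(Y, X): Country 2 prefers Y (4 > 1) — not an equilibrium.
(Y, Y): Country 1 gets 4 ≥ 3 from X, and Country 2 gets 4 ≥ 1 from X — Nash equilibrium.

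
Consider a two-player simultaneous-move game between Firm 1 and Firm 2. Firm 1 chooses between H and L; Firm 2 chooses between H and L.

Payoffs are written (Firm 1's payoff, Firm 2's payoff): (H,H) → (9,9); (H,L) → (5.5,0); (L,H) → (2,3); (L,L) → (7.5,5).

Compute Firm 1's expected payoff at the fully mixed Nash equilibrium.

First find q, the probability Firm 2 plays H, from Firm 1's indifference between H and L: 9q + 5.5(1−q) = 2q + 7.5(1−q), giving q = 2/9.
Since Firm 1 is indifferent in equilibrium, Firm 1's expected payoff equals the payoff from either row against (2/9, 7/9). Using H: 9(2/9) + 5.5(7/9) = 113/18.

113/18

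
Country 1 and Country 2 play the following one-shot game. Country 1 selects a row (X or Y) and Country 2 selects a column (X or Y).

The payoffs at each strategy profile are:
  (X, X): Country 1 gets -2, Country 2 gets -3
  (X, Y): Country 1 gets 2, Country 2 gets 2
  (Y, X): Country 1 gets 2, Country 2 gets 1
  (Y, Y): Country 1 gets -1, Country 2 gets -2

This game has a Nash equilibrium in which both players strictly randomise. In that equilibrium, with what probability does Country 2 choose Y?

Let q be the probability that Country 2 plays X. In a completely mixed equilibrium, Country 1 must be indifferent between X and Y.
Country 1's expected payoff from X is −2q + 2(1−q); from Y it is 2q − (1−q).
Setting these equal: −4q + 2 = 3q − 1, so q = 3/7.
Therefore Country 2 plays Y with probability 1 − 3/7 = 4/7.

4/7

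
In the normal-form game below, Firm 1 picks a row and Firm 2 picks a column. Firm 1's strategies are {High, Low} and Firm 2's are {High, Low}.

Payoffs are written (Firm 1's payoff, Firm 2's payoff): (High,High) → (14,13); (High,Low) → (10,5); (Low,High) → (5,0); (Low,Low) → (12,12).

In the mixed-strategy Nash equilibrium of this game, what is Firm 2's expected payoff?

39/5

First find p, the probability Firm 1 plays High, from Firm 2's indifference between High and Low: 13p = 5p + 12(1−p), giving p = 3/5.
Since Firm 2 is indifferent in equilibrium, Firm 2's expected payoff equals the payoff from either column against (3/5, 2/5). Using High: 13(3/5) = 39/5.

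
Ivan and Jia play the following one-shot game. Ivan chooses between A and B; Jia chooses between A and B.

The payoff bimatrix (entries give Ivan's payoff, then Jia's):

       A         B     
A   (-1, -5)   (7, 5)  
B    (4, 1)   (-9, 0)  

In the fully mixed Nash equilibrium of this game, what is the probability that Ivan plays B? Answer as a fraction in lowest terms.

Let x be the probability that Ivan plays A. In a completely mixed equilibrium, Jia must be indifferent between A and B.
Jia's expected payoff from A is −5x + (1−x); from B it is 5x.
Setting these equal: −6x + 1 = 5x, so x = 1/11.
Therefore Ivan plays B with probability 1 − 1/11 = 10/11.

10/11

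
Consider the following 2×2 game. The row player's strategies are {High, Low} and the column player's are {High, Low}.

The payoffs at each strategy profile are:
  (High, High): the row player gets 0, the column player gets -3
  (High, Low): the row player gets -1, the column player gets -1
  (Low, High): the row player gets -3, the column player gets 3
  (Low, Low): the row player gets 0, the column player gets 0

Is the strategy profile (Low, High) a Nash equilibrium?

No

At (Low, High), the row player earns -3; switching to High would give 0, so the row player would deviate.
The column player earns 3; switching to Low would give 0, so the column player has no profitable deviation.
Since at least one player can profitably deviate, this is not a Nash equilibrium.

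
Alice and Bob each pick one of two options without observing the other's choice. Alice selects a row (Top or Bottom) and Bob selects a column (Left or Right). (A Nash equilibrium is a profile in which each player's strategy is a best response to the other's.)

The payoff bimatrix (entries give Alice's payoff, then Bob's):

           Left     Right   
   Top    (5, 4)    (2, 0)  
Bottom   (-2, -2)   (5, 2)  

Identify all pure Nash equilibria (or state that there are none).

(Top, Left) and (Bottom, Right)

(Top, Left): Alice gets 5 ≥ -2 from Bottom, and Bob gets 4 ≥ 0 from Right — Nash equilibrium.
(Top, Right): Alice prefers Bottom (5 > 2); Bob prefers Left (4 > 0) — not an equilibrium.
(Bottom, Left): Alice prefers Top (5 > -2); Bob prefers Right (2 > -2) — not an equilibrium.
(Bottom, Right): Alice gets 5 ≥ 2 from Top, and Bob gets 2 ≥ -2 from Left — Nash equilibrium.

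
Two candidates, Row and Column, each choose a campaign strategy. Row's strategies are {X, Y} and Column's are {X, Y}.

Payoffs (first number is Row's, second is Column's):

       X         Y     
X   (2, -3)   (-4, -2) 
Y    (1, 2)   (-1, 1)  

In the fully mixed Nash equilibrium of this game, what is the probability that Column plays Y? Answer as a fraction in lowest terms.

Let y be the probability that Column plays X. In a completely mixed equilibrium, Row must be indifferent between X and Y.
Row's expected payoff from X is 2y − 4(1−y); from Y it is y − (1−y).
Setting these equal: 6y − 4 = 2y − 1, so y = 3/4.
Therefore Column plays Y with probability 1 − 3/4 = 1/4.

1/4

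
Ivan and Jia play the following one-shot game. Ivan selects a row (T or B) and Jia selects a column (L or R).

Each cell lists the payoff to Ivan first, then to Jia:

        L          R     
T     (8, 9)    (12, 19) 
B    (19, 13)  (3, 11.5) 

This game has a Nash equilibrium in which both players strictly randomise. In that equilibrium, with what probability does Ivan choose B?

Let x be the probability that Ivan plays T. In a completely mixed equilibrium, Jia must be indifferent between L and R.
Jia's expected payoff from L is 9x + 13(1−x); from R it is 19x + 11.5(1−x).
Setting these equal: −4x + 13 = 7.5x + 11.5, so x = 3/23.
Therefore Ivan plays B with probability 1 − 3/23 = 20/23.

20/23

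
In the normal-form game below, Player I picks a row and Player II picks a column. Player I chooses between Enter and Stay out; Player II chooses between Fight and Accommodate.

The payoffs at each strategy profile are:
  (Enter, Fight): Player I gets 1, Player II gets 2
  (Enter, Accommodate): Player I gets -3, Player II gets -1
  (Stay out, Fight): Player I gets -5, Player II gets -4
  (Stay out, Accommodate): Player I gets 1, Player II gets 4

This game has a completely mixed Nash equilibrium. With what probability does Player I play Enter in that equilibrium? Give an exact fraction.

Let p be the probability that Player I plays Enter. In a completely mixed equilibrium, Player II must be indifferent between Fight and Accommodate.
Player II's expected payoff from Fight is 2p − 4(1−p); from Accommodate it is −p + 4(1−p).
Setting these equal: 6p − 4 = −5p + 4, so p = 8/11.

8/11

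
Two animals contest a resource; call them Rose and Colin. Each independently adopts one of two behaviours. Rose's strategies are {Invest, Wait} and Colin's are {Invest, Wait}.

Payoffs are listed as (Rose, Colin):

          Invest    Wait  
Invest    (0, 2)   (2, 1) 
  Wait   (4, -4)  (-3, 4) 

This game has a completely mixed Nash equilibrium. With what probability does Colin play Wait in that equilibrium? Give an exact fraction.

4/9

Let q be the probability that Colin plays Invest. In a completely mixed equilibrium, Rose must be indifferent between Invest and Wait.
Rose's expected payoff from Invest is 2(1−q); from Wait it is 4q − 3(1−q).
Setting these equal: −2q + 2 = 7q − 3, so q = 5/9.
Therefore Colin plays Wait with probability 1 − 5/9 = 4/9.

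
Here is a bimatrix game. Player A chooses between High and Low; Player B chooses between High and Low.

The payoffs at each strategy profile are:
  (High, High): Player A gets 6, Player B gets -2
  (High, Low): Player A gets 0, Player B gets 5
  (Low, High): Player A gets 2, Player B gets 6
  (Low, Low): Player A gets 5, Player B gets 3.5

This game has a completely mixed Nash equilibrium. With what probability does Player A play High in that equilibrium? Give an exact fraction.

5/19

Let r be the probability that Player A plays High. In a completely mixed equilibrium, Player B must be indifferent between High and Low.
Player B's expected payoff from High is −2r + 6(1−r); from Low it is 5r + 3.5(1−r).
Setting these equal: −8r + 6 = 1.5r + 3.5, so r = 5/19.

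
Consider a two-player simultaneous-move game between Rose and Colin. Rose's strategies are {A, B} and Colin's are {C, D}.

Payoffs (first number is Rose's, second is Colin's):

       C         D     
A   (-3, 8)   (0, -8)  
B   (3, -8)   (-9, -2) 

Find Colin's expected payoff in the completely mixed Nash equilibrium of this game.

-40/11

First find x, the probability Rose plays A, from Colin's indifference between C and D: 8x − 8(1−x) = −8x − 2(1−x), giving x = 3/11.
Since Colin is indifferent in equilibrium, Colin's expected payoff equals the payoff from either column against (3/11, 8/11). Using C: 8(3/11) − 8(8/11) = -40/11.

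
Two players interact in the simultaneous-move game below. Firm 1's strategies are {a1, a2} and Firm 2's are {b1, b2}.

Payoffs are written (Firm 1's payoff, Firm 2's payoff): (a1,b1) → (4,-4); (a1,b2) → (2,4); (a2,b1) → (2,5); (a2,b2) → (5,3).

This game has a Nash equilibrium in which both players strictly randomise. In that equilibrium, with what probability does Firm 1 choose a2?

4/5

Let r be the probability that Firm 1 plays a1. In a completely mixed equilibrium, Firm 2 must be indifferent between b1 and b2.
Firm 2's expected payoff from b1 is −4r + 5(1−r); from b2 it is 4r + 3(1−r).
Setting these equal: −9r + 5 = r + 3, so r = 1/5.
Therefore Firm 1 plays a2 with probability 1 − 1/5 = 4/5.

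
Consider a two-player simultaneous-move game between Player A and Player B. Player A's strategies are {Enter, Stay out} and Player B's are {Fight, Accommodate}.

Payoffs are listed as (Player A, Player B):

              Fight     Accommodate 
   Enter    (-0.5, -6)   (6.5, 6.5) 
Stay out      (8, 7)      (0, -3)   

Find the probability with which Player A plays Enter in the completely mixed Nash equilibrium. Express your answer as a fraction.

4/9

Let r be the probability that Player A plays Enter. In a completely mixed equilibrium, Player B must be indifferent between Fight and Accommodate.
Player B's expected payoff from Fight is −6r + 7(1−r); from Accommodate it is 6.5r − 3(1−r).
Setting these equal: −13r + 7 = 9.5r − 3, so r = 4/9.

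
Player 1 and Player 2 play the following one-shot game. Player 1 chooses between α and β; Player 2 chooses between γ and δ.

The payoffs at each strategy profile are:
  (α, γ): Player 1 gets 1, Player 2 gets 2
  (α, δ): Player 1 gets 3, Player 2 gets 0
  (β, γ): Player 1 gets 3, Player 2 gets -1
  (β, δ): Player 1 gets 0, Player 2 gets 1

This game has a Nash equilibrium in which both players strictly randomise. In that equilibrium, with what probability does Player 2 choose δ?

2/5

Let y be the probability that Player 2 plays γ. In a completely mixed equilibrium, Player 1 must be indifferent between α and β.
Player 1's expected payoff from α is y + 3(1−y); from β it is 3y.
Setting these equal: −2y + 3 = 3y, so y = 3/5.
Therefore Player 2 plays δ with probability 1 − 3/5 = 2/5.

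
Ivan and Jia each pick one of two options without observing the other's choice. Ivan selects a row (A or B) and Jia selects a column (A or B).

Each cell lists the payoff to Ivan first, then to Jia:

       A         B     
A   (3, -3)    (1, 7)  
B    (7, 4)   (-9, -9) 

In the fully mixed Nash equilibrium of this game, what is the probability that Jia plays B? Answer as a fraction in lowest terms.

Let c be the probability that Jia plays A. In a completely mixed equilibrium, Ivan must be indifferent between A and B.
Ivan's expected payoff from A is 3c + (1−c); from B it is 7c − 9(1−c).
Setting these equal: 2c + 1 = 16c − 9, so c = 5/7.
Therefore Jia plays B with probability 1 − 5/7 = 2/7.

2/7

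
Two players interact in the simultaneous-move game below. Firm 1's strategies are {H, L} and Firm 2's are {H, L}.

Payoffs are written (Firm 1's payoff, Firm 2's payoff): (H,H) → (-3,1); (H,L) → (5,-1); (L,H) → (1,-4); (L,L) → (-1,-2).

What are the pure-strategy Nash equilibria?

none

(H, H): Firm 1 prefers L (1 > -3) — not an equilibrium.
(H, L): Firm 2 prefers H (1 > -1) — not an equilibrium.
(L, H): Firm 2 prefers L (-2 > -4) — not an equilibrium.
(L, L): Firm 1 prefers H (5 > -1) — not an equilibrium.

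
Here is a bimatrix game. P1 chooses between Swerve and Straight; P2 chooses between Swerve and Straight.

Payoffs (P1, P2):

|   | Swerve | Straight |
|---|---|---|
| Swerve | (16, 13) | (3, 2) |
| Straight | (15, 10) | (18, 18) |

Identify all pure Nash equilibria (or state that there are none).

(Swerve, Swerve) and (Straight, Straight)

(Swerve, Swerve): P1 gets 16 ≥ 15 from Straight, and P2 gets 13 ≥ 2 from Straight — Nash equilibrium.
(Swerve, Straight): P1 prefers Straight (18 > 3); P2 prefers Swerve (13 > 2) — not an equilibrium.
(Straight, Swerve): P1 prefers Swerve (16 > 15); P2 prefers Straight (18 > 10) — not an equilibrium.
(Straight, Straight): P1 gets 18 ≥ 3 from Swerve, and P2 gets 18 ≥ 10 from Swerve — Nash equilibrium.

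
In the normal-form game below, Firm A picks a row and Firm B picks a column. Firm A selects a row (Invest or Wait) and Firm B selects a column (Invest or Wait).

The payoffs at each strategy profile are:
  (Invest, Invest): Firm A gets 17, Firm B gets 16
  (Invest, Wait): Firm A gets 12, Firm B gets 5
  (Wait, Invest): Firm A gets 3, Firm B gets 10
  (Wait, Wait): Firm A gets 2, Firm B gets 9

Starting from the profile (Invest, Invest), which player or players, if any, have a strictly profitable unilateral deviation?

Firm A at (Invest, Invest) earns 17; deviating to Wait yields 3 — not better.
Firm B earns 16; deviating to Wait yields 5 — not better.
Neither player can strictly improve; the profile is a Nash equilibrium.

Neither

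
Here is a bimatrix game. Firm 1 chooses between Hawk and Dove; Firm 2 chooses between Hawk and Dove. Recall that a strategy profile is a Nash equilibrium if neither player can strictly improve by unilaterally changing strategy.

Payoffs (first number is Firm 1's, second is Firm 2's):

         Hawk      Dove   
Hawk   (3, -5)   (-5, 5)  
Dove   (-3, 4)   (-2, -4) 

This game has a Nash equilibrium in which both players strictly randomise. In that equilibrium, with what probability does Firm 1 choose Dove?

Let p be the probability that Firm 1 plays Hawk. In a completely mixed equilibrium, Firm 2 must be indifferent between Hawk and Dove.
Firm 2's expected payoff from Hawk is −5p + 4(1−p); from Dove it is 5p − 4(1−p).
Setting these equal: −9p + 4 = 9p − 4, so p = 4/9.
Therefore Firm 1 plays Dove with probability 1 − 4/9 = 5/9.

5/9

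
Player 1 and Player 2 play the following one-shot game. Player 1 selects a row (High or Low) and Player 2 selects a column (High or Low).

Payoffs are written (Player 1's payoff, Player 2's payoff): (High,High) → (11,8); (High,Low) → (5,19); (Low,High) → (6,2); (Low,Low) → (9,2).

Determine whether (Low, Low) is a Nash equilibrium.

At (Low, Low), Player 1 earns 9; switching to High would give 5, so Player 1 has no profitable deviation.
Player 2 earns 2; switching to High would give 2, so Player 2 has no profitable deviation.
Neither player can gain by a unilateral deviation, so this profile is a Nash equilibrium.

Yes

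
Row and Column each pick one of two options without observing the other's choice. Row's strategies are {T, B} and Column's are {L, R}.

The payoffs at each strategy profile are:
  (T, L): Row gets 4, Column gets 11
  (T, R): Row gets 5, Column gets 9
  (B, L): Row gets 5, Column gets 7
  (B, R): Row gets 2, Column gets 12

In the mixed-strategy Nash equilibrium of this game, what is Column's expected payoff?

First find p, the probability Row plays T, from Column's indifference between L and R: 11p + 7(1−p) = 9p + 12(1−p), giving p = 5/7.
Since Column is indifferent in equilibrium, Column's expected payoff equals the payoff from either column against (5/7, 2/7). Using L: 11(5/7) + 7(2/7) = 69/7.

69/7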